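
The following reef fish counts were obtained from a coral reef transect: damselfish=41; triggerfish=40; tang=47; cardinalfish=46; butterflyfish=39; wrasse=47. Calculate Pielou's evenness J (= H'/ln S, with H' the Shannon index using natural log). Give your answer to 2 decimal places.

Total N = 41+40+47+46+39+47 = 260, so the proportions are 0.1577, 0.1538, 0.1808, 0.1769, 0.15, 0.1808 (working shown to 4 dp, full precision carried).
H' = −Σ pᵢ ln pᵢ = −((-0.2913) + (-0.2880) + (-0.3092) + (-0.3064) + (-0.2846) + (-0.3092)) = 1.7887.
With S = 6 species, ln S = 1.7918, so J = 1.7887/1.7918 = 0.9983, i.e. 1.00 to 2 decimal places.

1.00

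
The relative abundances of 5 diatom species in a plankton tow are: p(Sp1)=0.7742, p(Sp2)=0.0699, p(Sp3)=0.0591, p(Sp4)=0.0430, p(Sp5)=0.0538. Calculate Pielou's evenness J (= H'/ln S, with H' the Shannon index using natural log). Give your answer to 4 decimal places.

H' = −Σ pᵢ ln pᵢ = −((-0.198137) + (-0.185982) + (-0.167166) + (-0.135302) + (-0.157230)) = 0.843817 (working shown to 6 dp, full precision carried).
With S = 5 species, ln S = 1.609438, so J = 0.843817/1.609438 = 0.524293, i.e. 0.5243 to 4 decimal places.

0.5243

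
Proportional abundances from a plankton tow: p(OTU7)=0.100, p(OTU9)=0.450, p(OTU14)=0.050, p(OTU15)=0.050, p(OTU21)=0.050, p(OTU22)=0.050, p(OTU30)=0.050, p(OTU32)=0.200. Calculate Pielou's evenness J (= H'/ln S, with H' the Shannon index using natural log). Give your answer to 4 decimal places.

0.7985

H' = −Σ pᵢ ln pᵢ = −((-0.230259) + (-0.359328) + (-0.149787) + (-0.149787) + (-0.149787) + (-0.149787) + (-0.149787) + (-0.321888)) = 1.660408 (working shown to 6 dp, full precision carried).
With S = 8 species, ln S = 2.079442, so J = 1.660408/2.079442 = 0.798487, i.e. 0.7985 to 4 decimal places.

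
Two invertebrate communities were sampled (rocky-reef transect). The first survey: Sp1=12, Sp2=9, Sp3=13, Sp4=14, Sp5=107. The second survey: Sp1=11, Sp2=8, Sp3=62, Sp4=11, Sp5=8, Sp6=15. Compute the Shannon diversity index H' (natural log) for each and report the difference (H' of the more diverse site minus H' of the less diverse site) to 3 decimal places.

The first survey: N=155, proportions 0.07742, 0.05806, 0.08387, 0.09032, 0.69032, giving H' = 1.04421 (working shown to 5 dp, full precision carried).
The second survey: N=115, proportions 0.09565, 0.06957, 0.53913, 0.09565, 0.06957, 0.13043, giving H' = 1.41860.
Difference = |1.04421 − 1.41860| = 0.37439, i.e. 0.374 to 3 decimal places.

0.374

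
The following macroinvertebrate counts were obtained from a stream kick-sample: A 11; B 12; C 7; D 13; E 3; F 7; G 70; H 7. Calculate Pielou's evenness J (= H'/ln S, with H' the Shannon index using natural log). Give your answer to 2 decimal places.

Total N = 11+12+7+13+3+7+70+7 = 130, so the proportions are 0.0846, 0.0923, 0.0538, 0.1, 0.0231, 0.0538, 0.5385, 0.0538 (working shown to 4 dp, full precision carried).
H' = −Σ pᵢ ln pᵢ = −((-0.2090) + (-0.2199) + (-0.1573) + (-0.2303) + (-0.0870) + (-0.1573) + (-0.3333) + (-0.1573)) = 1.5514.
With S = 8 species, ln S = 2.0794, so J = 1.5514/2.0794 = 0.7461, i.e. 0.75 to 2 decimal places.

0.75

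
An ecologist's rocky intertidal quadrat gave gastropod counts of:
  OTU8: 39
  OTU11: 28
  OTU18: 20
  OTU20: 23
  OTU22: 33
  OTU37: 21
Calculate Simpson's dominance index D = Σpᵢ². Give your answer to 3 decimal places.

Total N = 39+28+20+23+33+21 = 164, so the proportions are 0.2378, 0.17073, 0.12195, 0.14024, 0.20122, 0.12805 (working shown to 5 dp, full precision carried).
D = 0.2378² + 0.17073² + 0.12195² + 0.14024² + 0.20122² + 0.12805² = 0.05655 + 0.02915 + 0.01487 + 0.01967 + 0.04049 + 0.01640 = 0.17713.
To 3 decimal places, D = 0.177.

0.177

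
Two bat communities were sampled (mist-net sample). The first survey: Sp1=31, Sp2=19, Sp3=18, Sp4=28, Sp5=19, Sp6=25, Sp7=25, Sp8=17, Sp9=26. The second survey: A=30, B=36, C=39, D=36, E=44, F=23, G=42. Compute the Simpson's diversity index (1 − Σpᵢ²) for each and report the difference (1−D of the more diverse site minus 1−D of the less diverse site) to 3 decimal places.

The first survey: N=208, proportions 0.14904, 0.09135, 0.08654, 0.13462, 0.09135, 0.12019, 0.12019, 0.08173, 0.125, giving 1−D = 0.88429 (working shown to 5 dp, full precision carried).
The second survey: N=250, proportions 0.12, 0.144, 0.156, 0.144, 0.176, 0.092, 0.168, giving 1−D = 0.85213.
Difference = |0.88429 − 0.85213| = 0.03216, i.e. 0.032 to 3 decimal places.

0.032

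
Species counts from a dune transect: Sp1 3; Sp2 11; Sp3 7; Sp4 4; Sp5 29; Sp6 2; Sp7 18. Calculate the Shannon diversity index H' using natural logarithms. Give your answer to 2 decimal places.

1.60

Total N = 3+11+7+4+29+2+18 = 74, so the proportions are 0.0405, 0.1486, 0.0946, 0.0541, 0.3919, 0.027, 0.2432 (working shown to 4 dp, full precision carried).
Each pᵢ ln pᵢ term: 0.0405×(-3.2055)=-0.1300, 0.1486×(-1.9062)=-0.2833, 0.0946×(-2.3582)=-0.2231, 0.0541×(-2.9178)=-0.1577, 0.3919×(-0.9368)=-0.3671, 0.027×(-3.6109)=-0.0976, 0.2432×(-1.4137)=-0.3439.
Sum = -1.6027, so H' = 1.60.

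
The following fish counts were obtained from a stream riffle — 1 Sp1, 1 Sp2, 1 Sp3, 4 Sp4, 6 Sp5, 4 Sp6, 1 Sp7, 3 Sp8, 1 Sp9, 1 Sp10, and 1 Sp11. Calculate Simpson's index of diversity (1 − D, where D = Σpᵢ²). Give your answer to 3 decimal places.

Total N = 1+1+1+4+6+4+1+3+1+1+1 = 24, so the proportions are 0.04167, 0.04167, 0.04167, 0.16667, 0.25, 0.16667, 0.04167, 0.125, 0.04167, 0.04167, 0.04167 (working shown to 5 dp, full precision carried).
D = 0.04167² + 0.04167² + 0.04167² + 0.16667² + 0.25² + 0.16667² + 0.04167² + 0.125² + 0.04167² + 0.04167² + 0.04167² = 0.00174 + 0.00174 + 0.00174 + 0.02778 + 0.06250 + 0.02778 + 0.00174 + 0.01562 + 0.00174 + 0.00174 + 0.00174 = 0.14583.
So 1 − D = 0.85417, i.e. 0.854 to 3 decimal places.

0.854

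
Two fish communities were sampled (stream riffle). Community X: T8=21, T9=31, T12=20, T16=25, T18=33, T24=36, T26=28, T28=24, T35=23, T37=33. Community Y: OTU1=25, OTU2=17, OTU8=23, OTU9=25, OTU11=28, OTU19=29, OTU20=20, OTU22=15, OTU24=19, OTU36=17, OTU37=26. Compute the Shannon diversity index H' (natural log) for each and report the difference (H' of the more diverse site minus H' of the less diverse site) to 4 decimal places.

Community X: N=274, proportions 0.076642, 0.113139, 0.072993, 0.091241, 0.120438, 0.131387, 0.10219, 0.087591, 0.083942, 0.120438, giving H' = 2.283775 (working shown to 6 dp, full precision carried).
Community Y: N=244, proportions 0.102459, 0.069672, 0.094262, 0.102459, 0.114754, 0.118852, 0.081967, 0.061475, 0.077869, 0.069672, 0.106557, giving H' = 2.376131.
Difference = |2.283775 − 2.376131| = 0.092356, i.e. 0.0924 to 4 decimal places.

0.0924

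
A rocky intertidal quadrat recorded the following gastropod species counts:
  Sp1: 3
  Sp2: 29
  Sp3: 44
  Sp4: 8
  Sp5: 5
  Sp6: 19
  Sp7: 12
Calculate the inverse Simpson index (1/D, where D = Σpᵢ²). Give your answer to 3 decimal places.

4.260

Total N = 3+29+44+8+5+19+12 = 120, so the proportions are 0.025, 0.2416667, 0.3666667, 0.0666667, 0.0416667, 0.1583333, 0.1 (working shown to 7 dp, full precision carried).
D = 0.025² + 0.2416667² + 0.3666667² + 0.0666667² + 0.0416667² + 0.1583333² + 0.1² = 0.0006250 + 0.0584028 + 0.1344444 + 0.0044444 + 0.0017361 + 0.0250694 + 0.0100000 = 0.2347222.
So 1/D = 4.26036, i.e. 4.260 to 3 decimal places.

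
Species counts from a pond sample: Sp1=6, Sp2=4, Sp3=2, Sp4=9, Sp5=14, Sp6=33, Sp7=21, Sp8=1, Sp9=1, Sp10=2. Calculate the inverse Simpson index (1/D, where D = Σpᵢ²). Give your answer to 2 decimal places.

Total N = 6+4+2+9+14+33+21+1+1+2 = 93, so the proportions are 0.064516, 0.043011, 0.021505, 0.096774, 0.150538, 0.354839, 0.225806, 0.010753, 0.010753, 0.021505 (working shown to 6 dp, full precision carried).
D = 0.064516² + 0.043011² + 0.021505² + 0.096774² + 0.150538² + 0.354839² + 0.225806² + 0.010753² + 0.010753² + 0.021505² = 0.004162 + 0.001850 + 0.000462 + 0.009365 + 0.022662 + 0.125911 + 0.050989 + 0.000116 + 0.000116 + 0.000462 = 0.216094.
So 1/D = 4.6276, i.e. 4.63 to 2 decimal places.

4.63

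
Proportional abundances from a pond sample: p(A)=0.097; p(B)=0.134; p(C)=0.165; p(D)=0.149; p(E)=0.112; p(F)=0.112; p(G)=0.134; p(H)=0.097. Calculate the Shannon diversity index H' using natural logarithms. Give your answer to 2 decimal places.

Each pᵢ ln pᵢ term (working shown to 4 dp, full precision carried): 0.097×(-2.3330)=-0.2263, 0.134×(-2.0099)=-0.2693, 0.165×(-1.8018)=-0.2973, 0.149×(-1.9038)=-0.2837, 0.112×(-2.1893)=-0.2452, 0.112×(-2.1893)=-0.2452, 0.134×(-2.0099)=-0.2693, 0.097×(-2.3330)=-0.2263.
Sum = -2.0626, so H' = 2.06.

2.06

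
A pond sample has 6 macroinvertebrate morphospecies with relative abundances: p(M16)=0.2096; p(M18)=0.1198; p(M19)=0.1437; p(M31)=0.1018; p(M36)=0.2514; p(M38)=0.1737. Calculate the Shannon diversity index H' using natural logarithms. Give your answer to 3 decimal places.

1.744

Each pᵢ ln pᵢ term (working shown to 5 dp, full precision carried): 0.2096×(-1.56255)=-0.32751, 0.1198×(-2.12193)=-0.25421, 0.1437×(-1.94003)=-0.27878, 0.1018×(-2.28475)=-0.23259, 0.2514×(-1.38071)=-0.34711, 0.1737×(-1.75043)=-0.30405.
Sum = -1.74425, so H' = 1.744.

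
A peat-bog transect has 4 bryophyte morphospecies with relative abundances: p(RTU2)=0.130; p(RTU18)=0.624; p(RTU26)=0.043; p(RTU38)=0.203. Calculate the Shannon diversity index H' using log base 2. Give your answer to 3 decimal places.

Each pᵢ log₂ pᵢ term (working shown to 5 dp, full precision carried): 0.13×(-2.94342)=-0.38264, 0.624×(-0.68038)=-0.42456, 0.043×(-4.53952)=-0.19520, 0.203×(-2.30045)=-0.46699.
Sum = -1.46939, so H' = 1.469.

1.469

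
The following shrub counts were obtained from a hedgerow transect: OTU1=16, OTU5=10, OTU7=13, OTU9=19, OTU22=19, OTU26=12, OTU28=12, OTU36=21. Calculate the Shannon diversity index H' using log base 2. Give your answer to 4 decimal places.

Total N = 16+10+13+19+19+12+12+21 = 122, so the proportions are 0.131148, 0.081967, 0.106557, 0.155738, 0.155738, 0.098361, 0.098361, 0.172131 (working shown to 6 dp, full precision carried).
Each pᵢ log₂ pᵢ term: 0.131148×(-2.930737)=-0.384359, 0.081967×(-3.608809)=-0.295804, 0.106557×(-3.230298)=-0.344212, 0.155738×(-2.682810)=-0.417815, 0.155738×(-2.682810)=-0.417815, 0.098361×(-3.345775)=-0.329093, 0.098361×(-3.345775)=-0.329093, 0.172131×(-2.538420)=-0.436941.
Sum = -2.955131, so H' = 2.9551.

2.9551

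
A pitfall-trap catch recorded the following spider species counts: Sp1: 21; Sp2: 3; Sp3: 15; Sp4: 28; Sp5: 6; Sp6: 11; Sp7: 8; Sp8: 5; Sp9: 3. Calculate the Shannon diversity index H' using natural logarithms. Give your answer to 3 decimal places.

Total N = 21+3+15+28+6+11+8+5+3 = 100, so the proportions are 0.21, 0.03, 0.15, 0.28, 0.06, 0.11, 0.08, 0.05, 0.03 (working shown to 5 dp, full precision carried).
Each pᵢ ln pᵢ term: 0.21×(-1.56065)=-0.32774, 0.03×(-3.50656)=-0.10520, 0.15×(-1.89712)=-0.28457, 0.28×(-1.27297)=-0.35643, 0.06×(-2.81341)=-0.16880, 0.11×(-2.20727)=-0.24280, 0.08×(-2.52573)=-0.20206, 0.05×(-2.99573)=-0.14979, 0.03×(-3.50656)=-0.10520.
Sum = -1.94258, so H' = 1.943.

1.943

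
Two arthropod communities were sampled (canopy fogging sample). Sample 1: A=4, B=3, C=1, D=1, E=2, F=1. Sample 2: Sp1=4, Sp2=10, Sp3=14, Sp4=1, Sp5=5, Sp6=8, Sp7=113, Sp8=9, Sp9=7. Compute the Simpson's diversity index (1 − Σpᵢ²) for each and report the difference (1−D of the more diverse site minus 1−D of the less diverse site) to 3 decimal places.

0.233

Sample 1: N=12, proportions 0.333333, 0.25, 0.083333, 0.083333, 0.166667, 0.083333, giving 1−D = 0.777778 (working shown to 6 dp, full precision carried).
Sample 2: N=171, proportions 0.023392, 0.05848, 0.081871, 0.005848, 0.02924, 0.046784, 0.660819, 0.052632, 0.040936, giving 1−D = 0.545125.
Difference = |0.777778 − 0.545125| = 0.232653, i.e. 0.233 to 3 decimal places.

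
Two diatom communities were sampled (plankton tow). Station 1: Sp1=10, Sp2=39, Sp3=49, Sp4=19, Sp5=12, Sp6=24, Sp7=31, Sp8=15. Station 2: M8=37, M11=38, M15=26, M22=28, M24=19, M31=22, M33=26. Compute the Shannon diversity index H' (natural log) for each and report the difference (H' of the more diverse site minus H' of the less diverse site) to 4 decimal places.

0.0296

Station 1: N=199, proportions 0.050251, 0.19598, 0.246231, 0.095477, 0.060302, 0.120603, 0.155779, 0.075377, giving H' = 1.948004 (working shown to 6 dp, full precision carried).
Station 2: N=196, proportions 0.188776, 0.193878, 0.132653, 0.142857, 0.096939, 0.112245, 0.132653, giving H' = 1.918409.
Difference = |1.948004 − 1.918409| = 0.029595, i.e. 0.0296 to 4 decimal places.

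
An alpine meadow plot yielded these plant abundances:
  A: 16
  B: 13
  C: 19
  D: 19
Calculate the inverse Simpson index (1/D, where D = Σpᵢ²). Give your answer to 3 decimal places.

Total N = 16+13+19+19 = 67, so the proportions are 0.238806, 0.1940299, 0.2835821, 0.2835821 (working shown to 7 dp, full precision carried).
D = 0.238806² + 0.1940299² + 0.2835821² + 0.2835821² = 0.0570283 + 0.0376476 + 0.0804188 + 0.0804188 = 0.2555135.
So 1/D = 3.91369, i.e. 3.914 to 3 decimal places.

3.914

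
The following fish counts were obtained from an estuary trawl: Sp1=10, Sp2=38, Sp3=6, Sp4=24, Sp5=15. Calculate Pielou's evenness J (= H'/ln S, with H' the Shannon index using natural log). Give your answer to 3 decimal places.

0.886

Total N = 10+38+6+24+15 = 93, so the proportions are 0.10753, 0.4086, 0.06452, 0.25806, 0.16129 (working shown to 5 dp, full precision carried).
H' = −Σ pᵢ ln pᵢ = −((-0.23979) + (-0.36570) + (-0.17683) + (-0.34956) + (-0.29428)) = 1.42616.
With S = 5 species, ln S = 1.60944, so J = 1.42616/1.60944 = 0.88612, i.e. 0.886 to 3 decimal places.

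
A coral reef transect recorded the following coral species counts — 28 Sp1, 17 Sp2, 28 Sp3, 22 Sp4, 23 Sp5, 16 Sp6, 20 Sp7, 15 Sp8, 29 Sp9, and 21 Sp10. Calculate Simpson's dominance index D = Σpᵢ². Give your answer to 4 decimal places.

Total N = 28+17+28+22+23+16+20+15+29+21 = 219, so the proportions are 0.127854, 0.077626, 0.127854, 0.100457, 0.105023, 0.073059, 0.091324, 0.068493, 0.13242, 0.09589 (working shown to 6 dp, full precision carried).
D = 0.127854² + 0.077626² + 0.127854² + 0.100457² + 0.105023² + 0.073059² + 0.091324² + 0.068493² + 0.13242² + 0.09589² = 0.016347 + 0.006026 + 0.016347 + 0.010092 + 0.011030 + 0.005338 + 0.008340 + 0.004691 + 0.017535 + 0.009195 = 0.104939.
To 4 decimal places, D = 0.1049.

0.1049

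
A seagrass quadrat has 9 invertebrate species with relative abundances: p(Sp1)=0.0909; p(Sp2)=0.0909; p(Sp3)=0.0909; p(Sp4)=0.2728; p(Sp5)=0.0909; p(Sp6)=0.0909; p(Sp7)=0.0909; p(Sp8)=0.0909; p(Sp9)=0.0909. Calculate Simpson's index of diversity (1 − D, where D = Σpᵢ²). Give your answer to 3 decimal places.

0.859

D = 0.0909² + 0.0909² + 0.0909² + 0.2728² + 0.0909² + 0.0909² + 0.0909² + 0.0909² + 0.0909² = 0.008263 + 0.008263 + 0.008263 + 0.074420 + 0.008263 + 0.008263 + 0.008263 + 0.008263 + 0.008263 = 0.140522 (working shown to 6 dp, full precision carried).
So 1 − D = 0.859478, i.e. 0.859 to 3 decimal places.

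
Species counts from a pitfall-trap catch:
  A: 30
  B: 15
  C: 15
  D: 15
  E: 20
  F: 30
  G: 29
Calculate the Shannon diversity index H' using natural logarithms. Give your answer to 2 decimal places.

Total N = 30+15+15+15+20+30+29 = 154, so the proportions are 0.1948, 0.0974, 0.0974, 0.0974, 0.1299, 0.1948, 0.1883 (working shown to 4 dp, full precision carried).
Each pᵢ ln pᵢ term: 0.1948×(-1.6358)=-0.3187, 0.0974×(-2.3289)=-0.2268, 0.0974×(-2.3289)=-0.2268, 0.0974×(-2.3289)=-0.2268, 0.1299×(-2.0412)=-0.2651, 0.1948×(-1.6358)=-0.3187, 0.1883×(-1.6697)=-0.3144.
Sum = -1.8973, so H' = 1.90.

1.90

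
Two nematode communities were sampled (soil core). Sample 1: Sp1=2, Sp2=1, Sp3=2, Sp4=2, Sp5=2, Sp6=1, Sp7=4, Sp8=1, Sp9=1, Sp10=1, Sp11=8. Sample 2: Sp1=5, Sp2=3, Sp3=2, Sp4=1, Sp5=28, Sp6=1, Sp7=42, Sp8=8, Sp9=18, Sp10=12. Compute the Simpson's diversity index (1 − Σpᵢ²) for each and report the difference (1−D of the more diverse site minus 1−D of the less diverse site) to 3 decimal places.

0.055

Sample 1: N=25, proportions 0.08, 0.04, 0.08, 0.08, 0.08, 0.04, 0.16, 0.04, 0.04, 0.04, 0.32, giving 1−D = 0.83840 (working shown to 5 dp, full precision carried).
Sample 2: N=120, proportions 0.04167, 0.025, 0.01667, 0.00833, 0.23333, 0.00833, 0.35, 0.06667, 0.15, 0.1, giving 1−D = 0.78333.
Difference = |0.83840 − 0.78333| = 0.05507, i.e. 0.055 to 3 decimal places.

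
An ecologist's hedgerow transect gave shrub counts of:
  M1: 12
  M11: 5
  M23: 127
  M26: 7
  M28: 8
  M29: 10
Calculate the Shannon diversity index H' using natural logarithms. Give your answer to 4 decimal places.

0.9503

Total N = 12+5+127+7+8+10 = 169, so the proportions are 0.071006, 0.029586, 0.751479, 0.04142, 0.047337, 0.059172 (working shown to 6 dp, full precision carried).
Each pᵢ ln pᵢ term: 0.071006×(-2.644992)=-0.187810, 0.029586×(-3.520461)=-0.104156, 0.751479×(-0.285712)=-0.214706, 0.04142×(-3.183989)=-0.131881, 0.047337×(-3.050457)=-0.144400, 0.059172×(-2.827314)=-0.167297.
Sum = -0.950250, so H' = 0.9503.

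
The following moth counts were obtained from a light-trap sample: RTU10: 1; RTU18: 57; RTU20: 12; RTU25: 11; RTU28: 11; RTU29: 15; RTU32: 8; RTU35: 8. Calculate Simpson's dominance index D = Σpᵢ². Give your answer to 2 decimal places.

Total N = 1+57+12+11+11+15+8+8 = 123, so the proportions are 0.0081, 0.4634, 0.0976, 0.0894, 0.0894, 0.122, 0.065, 0.065 (working shown to 4 dp, full precision carried).
D = 0.0081² + 0.4634² + 0.0976² + 0.0894² + 0.0894² + 0.122² + 0.065² + 0.065² = 0.0001 + 0.2148 + 0.0095 + 0.0080 + 0.0080 + 0.0149 + 0.0042 + 0.0042 = 0.2637.
To 2 decimal places, D = 0.26.

0.26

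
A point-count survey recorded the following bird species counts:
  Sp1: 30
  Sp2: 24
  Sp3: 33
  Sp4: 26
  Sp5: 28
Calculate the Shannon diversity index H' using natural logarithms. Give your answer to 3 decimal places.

Total N = 30+24+33+26+28 = 141, so the proportions are 0.21277, 0.17021, 0.23404, 0.1844, 0.19858 (working shown to 5 dp, full precision carried).
Each pᵢ ln pᵢ term: 0.21277×(-1.54756)=-0.32927, 0.17021×(-1.77071)=-0.30140, 0.23404×(-1.45225)=-0.33989, 0.1844×(-1.69066)=-0.31175, 0.19858×(-1.61656)=-0.32102.
Sum = -1.60333, so H' = 1.603.

1.603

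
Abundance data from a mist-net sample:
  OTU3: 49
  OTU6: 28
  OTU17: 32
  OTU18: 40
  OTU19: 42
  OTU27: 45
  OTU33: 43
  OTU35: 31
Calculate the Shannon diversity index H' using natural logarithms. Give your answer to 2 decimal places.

Total N = 49+28+32+40+42+45+43+31 = 310, so the proportions are 0.1581, 0.0903, 0.1032, 0.129, 0.1355, 0.1452, 0.1387, 0.1 (working shown to 4 dp, full precision carried).
Each pᵢ ln pᵢ term: 0.1581×(-1.8448)=-0.2916, 0.0903×(-2.4044)=-0.2172, 0.1032×(-2.2708)=-0.2344, 0.129×(-2.0477)=-0.2642, 0.1355×(-1.9989)=-0.2708, 0.1452×(-1.9299)=-0.2801, 0.1387×(-1.9754)=-0.2740, 0.1×(-2.3026)=-0.2303.
Sum = -2.0626, so H' = 2.06.

2.06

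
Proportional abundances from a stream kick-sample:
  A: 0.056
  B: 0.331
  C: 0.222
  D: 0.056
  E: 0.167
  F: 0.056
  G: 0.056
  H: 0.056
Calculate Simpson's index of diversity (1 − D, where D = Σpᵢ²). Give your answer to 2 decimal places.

0.80

D = 0.056² + 0.331² + 0.222² + 0.056² + 0.167² + 0.056² + 0.056² + 0.056² = 0.0031 + 0.1096 + 0.0493 + 0.0031 + 0.0279 + 0.0031 + 0.0031 + 0.0031 = 0.2024 (working shown to 4 dp, full precision carried).
So 1 − D = 0.7976, i.e. 0.80 to 2 decimal places.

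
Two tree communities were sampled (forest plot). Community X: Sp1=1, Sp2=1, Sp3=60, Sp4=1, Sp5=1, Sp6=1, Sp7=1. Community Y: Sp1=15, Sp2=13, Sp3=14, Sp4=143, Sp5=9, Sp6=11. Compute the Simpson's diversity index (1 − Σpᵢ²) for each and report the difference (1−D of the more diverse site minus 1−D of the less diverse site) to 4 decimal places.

0.3224

Community X: N=66, proportions 0.0151515, 0.0151515, 0.9090909, 0.0151515, 0.0151515, 0.0151515, 0.0151515, giving 1−D = 0.1721763 (working shown to 7 dp, full precision carried).
Community Y: N=205, proportions 0.0731707, 0.0634146, 0.0682927, 0.697561, 0.0439024, 0.0536585, giving 1−D = 0.4945628.
Difference = |0.1721763 − 0.4945628| = 0.3223865, i.e. 0.3224 to 4 decimal places.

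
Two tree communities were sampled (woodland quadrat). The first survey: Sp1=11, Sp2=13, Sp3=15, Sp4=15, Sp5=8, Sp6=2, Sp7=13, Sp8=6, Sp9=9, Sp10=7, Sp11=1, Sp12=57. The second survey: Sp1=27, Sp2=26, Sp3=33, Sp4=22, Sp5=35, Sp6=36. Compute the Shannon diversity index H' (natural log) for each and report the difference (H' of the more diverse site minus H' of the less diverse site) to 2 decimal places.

0.31

The first survey: N=157, proportions 0.0701, 0.0828, 0.0955, 0.0955, 0.051, 0.0127, 0.0828, 0.0382, 0.0573, 0.0446, 0.0064, 0.3631, giving H' = 2.0822 (working shown to 4 dp, full precision carried).
The second survey: N=179, proportions 0.1508, 0.1453, 0.1844, 0.1229, 0.1955, 0.2011, giving H' = 1.7766.
Difference = |2.0822 − 1.7766| = 0.3056, i.e. 0.31 to 2 decimal places.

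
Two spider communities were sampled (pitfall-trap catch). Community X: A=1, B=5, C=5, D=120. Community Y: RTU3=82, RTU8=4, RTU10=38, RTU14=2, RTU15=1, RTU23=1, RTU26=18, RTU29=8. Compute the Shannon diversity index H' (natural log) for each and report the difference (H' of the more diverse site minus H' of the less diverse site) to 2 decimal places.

Community X: N=131, proportions 0.0076, 0.0382, 0.0382, 0.916, giving H' = 0.3669 (working shown to 4 dp, full precision carried).
Community Y: N=154, proportions 0.5325, 0.026, 0.2468, 0.013, 0.0065, 0.0065, 0.1169, 0.0519, giving H' = 1.3021.
Difference = |0.3669 − 1.3021| = 0.9352, i.e. 0.94 to 2 decimal places.

0.94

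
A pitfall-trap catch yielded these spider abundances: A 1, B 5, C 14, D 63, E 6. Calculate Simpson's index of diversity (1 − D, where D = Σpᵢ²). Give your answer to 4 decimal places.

0.4664

Total N = 1+5+14+63+6 = 89, so the proportions are 0.011236, 0.05618, 0.157303, 0.707865, 0.067416 (working shown to 6 dp, full precision carried).
D = 0.011236² + 0.05618² + 0.157303² + 0.707865² + 0.067416² = 0.000126 + 0.003156 + 0.024744 + 0.501073 + 0.004545 = 0.533645.
So 1 − D = 0.466355, i.e. 0.4664 to 4 decimal places.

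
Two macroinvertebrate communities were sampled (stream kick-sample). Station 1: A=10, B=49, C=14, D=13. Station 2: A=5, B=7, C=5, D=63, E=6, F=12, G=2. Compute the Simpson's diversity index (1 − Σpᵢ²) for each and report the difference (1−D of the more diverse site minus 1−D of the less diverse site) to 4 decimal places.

Station 1: N=86, proportions 0.116279, 0.569767, 0.162791, 0.151163, giving 1−D = 0.612493 (working shown to 6 dp, full precision carried).
Station 2: N=100, proportions 0.05, 0.07, 0.05, 0.63, 0.06, 0.12, 0.02, giving 1−D = 0.574800.
Difference = |0.612493 − 0.574800| = 0.037693, i.e. 0.0377 to 4 decimal places.

0.0377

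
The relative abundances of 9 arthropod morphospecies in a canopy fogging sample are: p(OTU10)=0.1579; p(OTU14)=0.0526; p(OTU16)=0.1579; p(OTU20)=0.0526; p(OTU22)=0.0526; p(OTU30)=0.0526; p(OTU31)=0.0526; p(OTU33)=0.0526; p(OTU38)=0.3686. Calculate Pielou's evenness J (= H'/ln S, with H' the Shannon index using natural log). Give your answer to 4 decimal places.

H' = −Σ pᵢ ln pᵢ = −((-0.291451) + (-0.154909) + (-0.291451) + (-0.154909) + (-0.154909) + (-0.154909) + (-0.154909) + (-0.154909) + (-0.367879)) = 1.880235 (working shown to 6 dp, full precision carried).
With S = 9 species, ln S = 2.197225, so J = 1.880235/2.197225 = 0.855732, i.e. 0.8557 to 4 decimal places.

0.8557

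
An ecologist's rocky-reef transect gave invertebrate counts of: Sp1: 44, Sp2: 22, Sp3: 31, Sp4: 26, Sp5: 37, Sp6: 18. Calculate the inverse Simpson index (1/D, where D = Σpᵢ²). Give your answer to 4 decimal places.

5.5103

Total N = 44+22+31+26+37+18 = 178, so the proportions are 0.24719101, 0.12359551, 0.1741573, 0.14606742, 0.20786517, 0.1011236 (working shown to 8 dp, full precision carried).
D = 0.24719101² + 0.12359551² + 0.1741573² + 0.14606742² + 0.20786517² + 0.1011236² = 0.06110340 + 0.01527585 + 0.03033077 + 0.02133569 + 0.04320793 + 0.01022598 = 0.18147961.
So 1/D = 5.510261, i.e. 5.5103 to 4 decimal places.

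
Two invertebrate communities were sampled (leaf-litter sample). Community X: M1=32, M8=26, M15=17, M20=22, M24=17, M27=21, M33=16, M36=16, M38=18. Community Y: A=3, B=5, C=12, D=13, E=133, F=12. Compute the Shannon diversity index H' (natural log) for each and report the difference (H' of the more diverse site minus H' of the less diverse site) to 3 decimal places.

Community X: N=185, proportions 0.17297, 0.14054, 0.09189, 0.11892, 0.09189, 0.11351, 0.08649, 0.08649, 0.0973, giving H' = 2.16830 (working shown to 5 dp, full precision carried).
Community Y: N=178, proportions 0.01685, 0.02809, 0.06742, 0.07303, 0.74719, 0.06742, giving H' = 0.94166.
Difference = |2.16830 − 0.94166| = 1.22664, i.e. 1.227 to 3 decimal places.

1.227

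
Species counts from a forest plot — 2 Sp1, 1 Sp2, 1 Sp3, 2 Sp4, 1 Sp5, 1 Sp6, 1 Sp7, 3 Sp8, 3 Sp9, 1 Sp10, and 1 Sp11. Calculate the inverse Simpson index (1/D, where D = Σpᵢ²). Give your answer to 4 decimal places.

8.7576

Total N = 2+1+1+2+1+1+1+3+3+1+1 = 17, so the proportions are 0.11764706, 0.05882353, 0.05882353, 0.11764706, 0.05882353, 0.05882353, 0.05882353, 0.17647059, 0.17647059, 0.05882353, 0.05882353 (working shown to 8 dp, full precision carried).
D = 0.11764706² + 0.05882353² + 0.05882353² + 0.11764706² + 0.05882353² + 0.05882353² + 0.05882353² + 0.17647059² + 0.17647059² + 0.05882353² + 0.05882353² = 0.01384083 + 0.00346021 + 0.00346021 + 0.01384083 + 0.00346021 + 0.00346021 + 0.00346021 + 0.03114187 + 0.03114187 + 0.00346021 + 0.00346021 = 0.11418685.
So 1/D = 8.757576, i.e. 8.7576 to 4 decimal places.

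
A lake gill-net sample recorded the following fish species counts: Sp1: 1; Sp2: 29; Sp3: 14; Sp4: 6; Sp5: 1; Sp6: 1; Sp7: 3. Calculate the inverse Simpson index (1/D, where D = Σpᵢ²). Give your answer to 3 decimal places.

Total N = 1+29+14+6+1+1+3 = 55, so the proportions are 0.018182, 0.527273, 0.254545, 0.109091, 0.018182, 0.018182, 0.054545 (working shown to 6 dp, full precision carried).
D = 0.018182² + 0.527273² + 0.254545² + 0.109091² + 0.018182² + 0.018182² + 0.054545² = 0.000331 + 0.278017 + 0.064793 + 0.011901 + 0.000331 + 0.000331 + 0.002975 = 0.358678.
So 1/D = 2.78802, i.e. 2.788 to 3 decimal places.

2.788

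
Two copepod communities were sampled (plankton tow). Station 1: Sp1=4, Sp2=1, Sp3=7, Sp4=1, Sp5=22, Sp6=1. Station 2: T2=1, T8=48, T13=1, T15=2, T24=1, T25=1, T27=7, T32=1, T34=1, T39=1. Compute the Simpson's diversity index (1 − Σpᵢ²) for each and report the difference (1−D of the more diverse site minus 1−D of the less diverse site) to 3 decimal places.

Station 1: N=36, proportions 0.11111, 0.02778, 0.19444, 0.02778, 0.61111, 0.02778, giving 1−D = 0.57407 (working shown to 5 dp, full precision carried).
Station 2: N=64, proportions 0.01562, 0.75, 0.01562, 0.03125, 0.01562, 0.01562, 0.10938, 0.01562, 0.01562, 0.01562, giving 1−D = 0.42285.
Difference = |0.57407 − 0.42285| = 0.15122, i.e. 0.151 to 3 decimal places.

0.151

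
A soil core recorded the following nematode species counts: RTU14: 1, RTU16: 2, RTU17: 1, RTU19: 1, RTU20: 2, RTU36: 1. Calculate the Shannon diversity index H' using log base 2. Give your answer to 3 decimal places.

2.500

Total N = 1+2+1+1+2+1 = 8, so the proportions are 0.125, 0.25, 0.125, 0.125, 0.25, 0.125 (working shown to 5 dp, full precision carried).
Each pᵢ log₂ pᵢ term: 0.125×(-3.00000)=-0.37500, 0.25×(-2.00000)=-0.50000, 0.125×(-3.00000)=-0.37500, 0.125×(-3.00000)=-0.37500, 0.25×(-2.00000)=-0.50000, 0.125×(-3.00000)=-0.37500.
Sum = -2.50000, so H' = 2.500.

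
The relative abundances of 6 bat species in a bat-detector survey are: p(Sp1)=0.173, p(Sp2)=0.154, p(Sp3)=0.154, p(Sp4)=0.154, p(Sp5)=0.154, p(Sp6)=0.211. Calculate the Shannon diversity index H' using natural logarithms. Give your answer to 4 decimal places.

Each pᵢ ln pᵢ term (working shown to 6 dp, full precision carried): 0.173×(-1.754464)=-0.303522, 0.154×(-1.870803)=-0.288104, 0.154×(-1.870803)=-0.288104, 0.154×(-1.870803)=-0.288104, 0.154×(-1.870803)=-0.288104, 0.211×(-1.555897)=-0.328294.
Sum = -1.784231, so H' = 1.7842.

1.7842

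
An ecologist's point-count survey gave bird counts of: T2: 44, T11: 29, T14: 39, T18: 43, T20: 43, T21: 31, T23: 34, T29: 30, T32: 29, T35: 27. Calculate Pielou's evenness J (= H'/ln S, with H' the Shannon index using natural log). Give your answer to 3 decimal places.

0.993

Total N = 44+29+39+43+43+31+34+30+29+27 = 349, so the proportions are 0.12607, 0.08309, 0.11175, 0.12321, 0.12321, 0.08883, 0.09742, 0.08596, 0.08309, 0.07736 (working shown to 5 dp, full precision carried).
H' = −Σ pᵢ ln pᵢ = −((-0.26109) + (-0.20672) + (-0.24490) + (-0.25798) + (-0.25798) + (-0.21505) + (-0.22687) + (-0.21093) + (-0.20672) + (-0.19799)) = 2.28624.
With S = 10 species, ln S = 2.30259, so J = 2.28624/2.30259 = 0.99290, i.e. 0.993 to 3 decimal places.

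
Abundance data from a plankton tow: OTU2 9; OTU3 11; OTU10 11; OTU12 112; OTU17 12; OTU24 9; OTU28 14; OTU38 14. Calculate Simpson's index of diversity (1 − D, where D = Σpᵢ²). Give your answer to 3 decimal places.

Total N = 9+11+11+112+12+9+14+14 = 192, so the proportions are 0.04688, 0.05729, 0.05729, 0.58333, 0.0625, 0.04688, 0.07292, 0.07292 (working shown to 5 dp, full precision carried).
D = 0.04688² + 0.05729² + 0.05729² + 0.58333² + 0.0625² + 0.04688² + 0.07292² + 0.07292² = 0.00220 + 0.00328 + 0.00328 + 0.34028 + 0.00391 + 0.00220 + 0.00532 + 0.00532 = 0.36578.
So 1 − D = 0.63422, i.e. 0.634 to 3 decimal places.

0.634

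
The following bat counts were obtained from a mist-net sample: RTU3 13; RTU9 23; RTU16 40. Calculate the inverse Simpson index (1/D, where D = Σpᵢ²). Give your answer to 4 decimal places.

2.5135

Total N = 13+23+40 = 76, so the proportions are 0.1710526, 0.3026316, 0.5263158 (working shown to 7 dp, full precision carried).
D = 0.1710526² + 0.3026316² + 0.5263158² = 0.0292590 + 0.0915859 + 0.2770083 = 0.3978532.
So 1/D = 2.513490, i.e. 2.5135 to 4 decimal places.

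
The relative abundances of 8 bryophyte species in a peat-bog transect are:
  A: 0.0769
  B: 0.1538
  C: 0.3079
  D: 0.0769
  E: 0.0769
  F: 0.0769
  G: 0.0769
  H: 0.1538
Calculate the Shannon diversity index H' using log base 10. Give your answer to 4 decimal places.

0.8360

Each pᵢ log₁₀ pᵢ term (working shown to 6 dp, full precision carried): 0.0769×(-1.114074)=-0.085672, 0.1538×(-0.813044)=-0.125046, 0.3079×(-0.511590)=-0.157519, 0.0769×(-1.114074)=-0.085672, 0.0769×(-1.114074)=-0.085672, 0.0769×(-1.114074)=-0.085672, 0.0769×(-1.114074)=-0.085672, 0.1538×(-0.813044)=-0.125046.
Sum = -0.835972, so H' = 0.8360.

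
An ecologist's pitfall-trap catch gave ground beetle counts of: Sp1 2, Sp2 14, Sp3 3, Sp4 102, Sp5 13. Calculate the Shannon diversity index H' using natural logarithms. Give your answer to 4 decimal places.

Total N = 2+14+3+102+13 = 134, so the proportions are 0.014925, 0.104478, 0.022388, 0.761194, 0.097015 (working shown to 6 dp, full precision carried).
Each pᵢ ln pᵢ term: 0.014925×(-4.204693)=-0.062757, 0.104478×(-2.258782)=-0.235992, 0.022388×(-3.799228)=-0.085057, 0.761194×(-0.272867)=-0.207705, 0.097015×(-2.332890)=-0.226325.
Sum = -0.817836, so H' = 0.8178.

0.8178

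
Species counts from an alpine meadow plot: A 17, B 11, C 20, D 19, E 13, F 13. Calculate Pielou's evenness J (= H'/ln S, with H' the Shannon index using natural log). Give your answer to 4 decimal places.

Total N = 17+11+20+19+13+13 = 93, so the proportions are 0.182796, 0.11828, 0.215054, 0.204301, 0.139785, 0.139785 (working shown to 6 dp, full precision carried).
H' = −Σ pᵢ ln pᵢ = −((-0.310640) + (-0.252492) + (-0.330509) + (-0.324463) + (-0.275048) + (-0.275048)) = 1.768200.
With S = 6 species, ln S = 1.791759, so J = 1.768200/1.791759 = 0.986851, i.e. 0.9869 to 4 decimal places.

0.9869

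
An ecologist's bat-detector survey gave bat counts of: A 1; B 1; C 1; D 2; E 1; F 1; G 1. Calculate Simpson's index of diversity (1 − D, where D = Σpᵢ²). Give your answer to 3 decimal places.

0.844

Total N = 1+1+1+2+1+1+1 = 8, so the proportions are 0.125, 0.125, 0.125, 0.25, 0.125, 0.125, 0.125 (working shown to 5 dp, full precision carried).
D = 0.125² + 0.125² + 0.125² + 0.25² + 0.125² + 0.125² + 0.125² = 0.01562 + 0.01562 + 0.01562 + 0.06250 + 0.01562 + 0.01562 + 0.01562 = 0.15625.
So 1 − D = 0.84375, i.e. 0.844 to 3 decimal places.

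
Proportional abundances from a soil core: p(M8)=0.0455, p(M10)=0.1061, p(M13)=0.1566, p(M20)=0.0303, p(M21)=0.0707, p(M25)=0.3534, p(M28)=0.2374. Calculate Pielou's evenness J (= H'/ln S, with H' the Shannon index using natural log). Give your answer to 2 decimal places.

0.86

H' = −Σ pᵢ ln pᵢ = −((-0.1406) + (-0.2380) + (-0.2903) + (-0.1059) + (-0.1873) + (-0.3676) + (-0.3414)) = 1.6712 (working shown to 4 dp, full precision carried).
With S = 7 species, ln S = 1.9459, so J = 1.6712/1.9459 = 0.8588, i.e. 0.86 to 2 decimal places.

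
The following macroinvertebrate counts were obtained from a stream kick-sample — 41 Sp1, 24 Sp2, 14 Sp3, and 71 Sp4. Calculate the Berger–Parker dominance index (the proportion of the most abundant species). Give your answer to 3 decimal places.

0.473

Total N = 41+24+14+71 = 150, so the proportions are 0.27333, 0.16, 0.09333, 0.47333 (working shown to 5 dp, full precision carried).
The largest proportion is 0.47333, i.e. d = 0.473 to 3 decimal places.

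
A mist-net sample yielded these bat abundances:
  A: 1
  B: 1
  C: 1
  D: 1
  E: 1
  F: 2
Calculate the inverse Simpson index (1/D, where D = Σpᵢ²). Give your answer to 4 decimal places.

5.4444

Total N = 1+1+1+1+1+2 = 7, so the proportions are 0.14285714, 0.14285714, 0.14285714, 0.14285714, 0.14285714, 0.28571429 (working shown to 8 dp, full precision carried).
D = 0.14285714² + 0.14285714² + 0.14285714² + 0.14285714² + 0.14285714² + 0.28571429² = 0.02040816 + 0.02040816 + 0.02040816 + 0.02040816 + 0.02040816 + 0.08163265 = 0.18367347.
So 1/D = 5.444444, i.e. 5.4444 to 4 decimal places.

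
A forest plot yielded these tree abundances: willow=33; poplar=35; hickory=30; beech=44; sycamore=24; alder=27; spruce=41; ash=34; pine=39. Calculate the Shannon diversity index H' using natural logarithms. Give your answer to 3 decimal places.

Total N = 33+35+30+44+24+27+41+34+39 = 307, so the proportions are 0.10749, 0.11401, 0.09772, 0.14332, 0.07818, 0.08795, 0.13355, 0.11075, 0.12704 (working shown to 5 dp, full precision carried).
Each pᵢ ln pᵢ term: 0.10749×(-2.23034)=-0.23974, 0.11401×(-2.17150)=-0.24757, 0.09772×(-2.32565)=-0.22726, 0.14332×(-1.94266)=-0.27843, 0.07818×(-2.54879)=-0.19925, 0.08795×(-2.43101)=-0.21380, 0.13355×(-2.01328)=-0.26887, 0.11075×(-2.20049)=-0.24370, 0.12704×(-2.06329)=-0.26211.
Sum = -2.18074, so H' = 2.181.

2.181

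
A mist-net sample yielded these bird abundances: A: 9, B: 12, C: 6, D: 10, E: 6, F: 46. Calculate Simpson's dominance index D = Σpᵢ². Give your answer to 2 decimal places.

Total N = 9+12+6+10+6+46 = 89, so the proportions are 0.1011, 0.1348, 0.0674, 0.1124, 0.0674, 0.5169 (working shown to 4 dp, full precision carried).
D = 0.1011² + 0.1348² + 0.0674² + 0.1124² + 0.0674² + 0.5169² = 0.0102 + 0.0182 + 0.0045 + 0.0126 + 0.0045 + 0.2671 = 0.3173.
To 2 decimal places, D = 0.32.

0.32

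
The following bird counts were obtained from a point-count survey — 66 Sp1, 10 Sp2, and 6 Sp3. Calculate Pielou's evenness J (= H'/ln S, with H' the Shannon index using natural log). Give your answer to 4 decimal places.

0.5668

Total N = 66+10+6 = 82, so the proportions are 0.804878, 0.121951, 0.073171 (working shown to 6 dp, full precision carried).
H' = −Σ pᵢ ln pᵢ = −((-0.174710) + (-0.256602) + (-0.191339)) = 0.622651.
With S = 3 species, ln S = 1.098612, so J = 0.622651/1.098612 = 0.566761, i.e. 0.5668 to 4 decimal places.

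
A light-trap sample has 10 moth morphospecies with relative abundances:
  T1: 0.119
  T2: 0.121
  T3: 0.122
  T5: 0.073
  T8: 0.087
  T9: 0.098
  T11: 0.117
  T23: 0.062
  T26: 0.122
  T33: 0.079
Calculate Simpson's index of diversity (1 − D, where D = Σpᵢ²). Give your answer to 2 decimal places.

0.90

D = 0.119² + 0.121² + 0.122² + 0.073² + 0.087² + 0.098² + 0.117² + 0.062² + 0.122² + 0.079² = 0.0142 + 0.0146 + 0.0149 + 0.0053 + 0.0076 + 0.0096 + 0.0137 + 0.0038 + 0.0149 + 0.0062 = 0.1048 (working shown to 4 dp, full precision carried).
So 1 − D = 0.8952, i.e. 0.90 to 2 decimal places.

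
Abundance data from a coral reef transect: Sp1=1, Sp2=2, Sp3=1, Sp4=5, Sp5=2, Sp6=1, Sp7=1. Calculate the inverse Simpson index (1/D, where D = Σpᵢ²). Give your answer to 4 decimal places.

Total N = 1+2+1+5+2+1+1 = 13, so the proportions are 0.07692308, 0.15384615, 0.07692308, 0.38461538, 0.15384615, 0.07692308, 0.07692308 (working shown to 8 dp, full precision carried).
D = 0.07692308² + 0.15384615² + 0.07692308² + 0.38461538² + 0.15384615² + 0.07692308² + 0.07692308² = 0.00591716 + 0.02366864 + 0.00591716 + 0.14792899 + 0.02366864 + 0.00591716 + 0.00591716 = 0.21893491.
So 1/D = 4.567568, i.e. 4.5676 to 4 decimal places.

4.5676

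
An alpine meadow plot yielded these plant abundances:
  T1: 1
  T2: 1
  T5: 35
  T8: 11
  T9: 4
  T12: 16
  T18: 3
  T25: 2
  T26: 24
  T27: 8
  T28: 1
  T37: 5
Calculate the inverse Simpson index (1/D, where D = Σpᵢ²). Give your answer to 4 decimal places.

Total N = 1+1+35+11+4+16+3+2+24+8+1+5 = 111, so the proportions are 0.00900901, 0.00900901, 0.31531532, 0.0990991, 0.03603604, 0.14414414, 0.02702703, 0.01801802, 0.21621622, 0.07207207, 0.00900901, 0.04504505 (working shown to 8 dp, full precision carried).
D = 0.00900901² + 0.00900901² + 0.31531532² + 0.0990991² + 0.03603604² + 0.14414414² + 0.02702703² + 0.01801802² + 0.21621622² + 0.07207207² + 0.00900901² + 0.04504505² = 0.00008116 + 0.00008116 + 0.09942375 + 0.00982063 + 0.00129860 + 0.02077753 + 0.00073046 + 0.00032465 + 0.04674945 + 0.00519438 + 0.00008116 + 0.00202906 = 0.18659200.
So 1/D = 5.359287, i.e. 5.3593 to 4 decimal places.

5.3593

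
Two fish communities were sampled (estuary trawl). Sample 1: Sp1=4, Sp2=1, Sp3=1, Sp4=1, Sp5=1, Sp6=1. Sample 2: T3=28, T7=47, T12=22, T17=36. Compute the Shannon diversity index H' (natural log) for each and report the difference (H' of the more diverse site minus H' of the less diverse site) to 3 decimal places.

0.234

Sample 1: N=9, proportions 0.444444, 0.111111, 0.111111, 0.111111, 0.111111, 0.111111, giving H' = 1.581094 (working shown to 6 dp, full precision carried).
Sample 2: N=133, proportions 0.210526, 0.353383, 0.165414, 0.270677, giving H' = 1.346979.
Difference = |1.581094 − 1.346979| = 0.234115, i.e. 0.234 to 3 decimal places.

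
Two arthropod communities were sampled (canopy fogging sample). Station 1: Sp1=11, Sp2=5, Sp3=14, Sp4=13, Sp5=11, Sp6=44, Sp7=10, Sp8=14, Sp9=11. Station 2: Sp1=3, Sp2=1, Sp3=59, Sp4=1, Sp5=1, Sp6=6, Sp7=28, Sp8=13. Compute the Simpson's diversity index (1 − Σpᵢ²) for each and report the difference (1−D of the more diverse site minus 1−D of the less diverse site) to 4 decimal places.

Station 1: N=133, proportions 0.082707, 0.037594, 0.105263, 0.097744, 0.082707, 0.330827, 0.075188, 0.105263, 0.082707, giving 1−D = 0.831251 (working shown to 6 dp, full precision carried).
Station 2: N=112, proportions 0.026786, 0.008929, 0.526786, 0.008929, 0.008929, 0.053571, 0.25, 0.116071, giving 1−D = 0.642698.
Difference = |0.831251 − 0.642698| = 0.188553, i.e. 0.1886 to 4 decimal places.

0.1886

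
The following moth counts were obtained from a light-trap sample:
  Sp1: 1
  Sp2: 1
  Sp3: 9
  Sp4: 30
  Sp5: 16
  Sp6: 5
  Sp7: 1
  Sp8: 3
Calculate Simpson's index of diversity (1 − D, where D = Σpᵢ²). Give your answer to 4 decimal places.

0.7075

Total N = 1+1+9+30+16+5+1+3 = 66, so the proportions are 0.015152, 0.015152, 0.136364, 0.454545, 0.242424, 0.075758, 0.015152, 0.045455 (working shown to 6 dp, full precision carried).
D = 0.015152² + 0.015152² + 0.136364² + 0.454545² + 0.242424² + 0.075758² + 0.015152² + 0.045455² = 0.000230 + 0.000230 + 0.018595 + 0.206612 + 0.058770 + 0.005739 + 0.000230 + 0.002066 = 0.292470.
So 1 − D = 0.707530, i.e. 0.7075 to 4 decimal places.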